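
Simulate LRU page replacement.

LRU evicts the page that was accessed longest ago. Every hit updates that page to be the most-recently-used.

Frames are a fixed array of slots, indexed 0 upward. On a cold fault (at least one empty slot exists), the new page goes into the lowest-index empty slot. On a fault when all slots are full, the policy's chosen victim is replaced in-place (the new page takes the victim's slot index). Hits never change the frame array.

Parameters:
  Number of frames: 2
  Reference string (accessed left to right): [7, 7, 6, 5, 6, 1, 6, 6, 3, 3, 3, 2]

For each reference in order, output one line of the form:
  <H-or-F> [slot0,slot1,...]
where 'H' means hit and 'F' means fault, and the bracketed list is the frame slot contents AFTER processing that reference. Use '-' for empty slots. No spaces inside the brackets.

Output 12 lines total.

F [7,-]
H [7,-]
F [7,6]
F [5,6]
H [5,6]
F [1,6]
H [1,6]
H [1,6]
F [3,6]
H [3,6]
H [3,6]
F [3,2]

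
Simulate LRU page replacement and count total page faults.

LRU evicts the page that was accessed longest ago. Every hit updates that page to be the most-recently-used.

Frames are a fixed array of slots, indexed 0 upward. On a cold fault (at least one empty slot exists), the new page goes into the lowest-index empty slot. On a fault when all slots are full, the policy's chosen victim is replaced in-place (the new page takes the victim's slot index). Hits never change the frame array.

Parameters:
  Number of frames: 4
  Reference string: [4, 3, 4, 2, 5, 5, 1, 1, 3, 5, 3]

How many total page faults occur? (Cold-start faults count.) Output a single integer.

Answer: 6

Derivation:
Step 0: ref 4 → FAULT, frames=[4,-,-,-]
Step 1: ref 3 → FAULT, frames=[4,3,-,-]
Step 2: ref 4 → HIT, frames=[4,3,-,-]
Step 3: ref 2 → FAULT, frames=[4,3,2,-]
Step 4: ref 5 → FAULT, frames=[4,3,2,5]
Step 5: ref 5 → HIT, frames=[4,3,2,5]
Step 6: ref 1 → FAULT (evict 3), frames=[4,1,2,5]
Step 7: ref 1 → HIT, frames=[4,1,2,5]
Step 8: ref 3 → FAULT (evict 4), frames=[3,1,2,5]
Step 9: ref 5 → HIT, frames=[3,1,2,5]
Step 10: ref 3 → HIT, frames=[3,1,2,5]
Total faults: 6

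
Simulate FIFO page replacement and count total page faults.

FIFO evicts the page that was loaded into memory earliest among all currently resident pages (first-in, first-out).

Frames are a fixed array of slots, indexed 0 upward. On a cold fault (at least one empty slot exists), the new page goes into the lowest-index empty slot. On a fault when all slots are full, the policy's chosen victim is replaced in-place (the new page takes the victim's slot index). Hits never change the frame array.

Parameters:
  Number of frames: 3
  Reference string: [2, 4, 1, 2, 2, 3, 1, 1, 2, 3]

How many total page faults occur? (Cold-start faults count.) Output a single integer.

Answer: 5

Derivation:
Step 0: ref 2 → FAULT, frames=[2,-,-]
Step 1: ref 4 → FAULT, frames=[2,4,-]
Step 2: ref 1 → FAULT, frames=[2,4,1]
Step 3: ref 2 → HIT, frames=[2,4,1]
Step 4: ref 2 → HIT, frames=[2,4,1]
Step 5: ref 3 → FAULT (evict 2), frames=[3,4,1]
Step 6: ref 1 → HIT, frames=[3,4,1]
Step 7: ref 1 → HIT, frames=[3,4,1]
Step 8: ref 2 → FAULT (evict 4), frames=[3,2,1]
Step 9: ref 3 → HIT, frames=[3,2,1]
Total faults: 5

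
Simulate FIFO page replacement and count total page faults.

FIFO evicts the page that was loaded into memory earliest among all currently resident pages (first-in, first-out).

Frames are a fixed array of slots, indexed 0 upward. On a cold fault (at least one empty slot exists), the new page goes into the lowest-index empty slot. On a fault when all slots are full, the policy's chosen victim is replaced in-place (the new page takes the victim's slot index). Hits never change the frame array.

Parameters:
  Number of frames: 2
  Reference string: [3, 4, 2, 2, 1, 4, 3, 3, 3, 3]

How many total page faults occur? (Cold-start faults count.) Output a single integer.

Answer: 6

Derivation:
Step 0: ref 3 → FAULT, frames=[3,-]
Step 1: ref 4 → FAULT, frames=[3,4]
Step 2: ref 2 → FAULT (evict 3), frames=[2,4]
Step 3: ref 2 → HIT, frames=[2,4]
Step 4: ref 1 → FAULT (evict 4), frames=[2,1]
Step 5: ref 4 → FAULT (evict 2), frames=[4,1]
Step 6: ref 3 → FAULT (evict 1), frames=[4,3]
Step 7: ref 3 → HIT, frames=[4,3]
Step 8: ref 3 → HIT, frames=[4,3]
Step 9: ref 3 → HIT, frames=[4,3]
Total faults: 6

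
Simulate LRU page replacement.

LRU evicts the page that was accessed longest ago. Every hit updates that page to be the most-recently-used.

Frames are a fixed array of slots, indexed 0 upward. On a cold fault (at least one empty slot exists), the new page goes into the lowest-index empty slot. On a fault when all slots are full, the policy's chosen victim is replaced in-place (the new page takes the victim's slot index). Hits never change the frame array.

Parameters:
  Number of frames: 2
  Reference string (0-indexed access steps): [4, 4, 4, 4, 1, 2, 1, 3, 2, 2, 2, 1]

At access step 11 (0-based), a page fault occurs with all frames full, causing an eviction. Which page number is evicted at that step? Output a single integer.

Answer: 3

Derivation:
Step 0: ref 4 -> FAULT, frames=[4,-]
Step 1: ref 4 -> HIT, frames=[4,-]
Step 2: ref 4 -> HIT, frames=[4,-]
Step 3: ref 4 -> HIT, frames=[4,-]
Step 4: ref 1 -> FAULT, frames=[4,1]
Step 5: ref 2 -> FAULT, evict 4, frames=[2,1]
Step 6: ref 1 -> HIT, frames=[2,1]
Step 7: ref 3 -> FAULT, evict 2, frames=[3,1]
Step 8: ref 2 -> FAULT, evict 1, frames=[3,2]
Step 9: ref 2 -> HIT, frames=[3,2]
Step 10: ref 2 -> HIT, frames=[3,2]
Step 11: ref 1 -> FAULT, evict 3, frames=[1,2]
At step 11: evicted page 3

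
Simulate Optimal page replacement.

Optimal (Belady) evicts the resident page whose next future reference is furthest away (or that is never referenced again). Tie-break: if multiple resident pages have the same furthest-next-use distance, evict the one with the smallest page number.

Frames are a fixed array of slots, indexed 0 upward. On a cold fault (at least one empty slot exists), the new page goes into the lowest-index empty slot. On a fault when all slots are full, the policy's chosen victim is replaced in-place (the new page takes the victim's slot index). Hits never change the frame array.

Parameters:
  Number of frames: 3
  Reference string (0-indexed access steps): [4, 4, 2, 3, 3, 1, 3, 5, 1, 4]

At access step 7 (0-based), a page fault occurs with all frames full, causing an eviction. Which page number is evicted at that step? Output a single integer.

Step 0: ref 4 -> FAULT, frames=[4,-,-]
Step 1: ref 4 -> HIT, frames=[4,-,-]
Step 2: ref 2 -> FAULT, frames=[4,2,-]
Step 3: ref 3 -> FAULT, frames=[4,2,3]
Step 4: ref 3 -> HIT, frames=[4,2,3]
Step 5: ref 1 -> FAULT, evict 2, frames=[4,1,3]
Step 6: ref 3 -> HIT, frames=[4,1,3]
Step 7: ref 5 -> FAULT, evict 3, frames=[4,1,5]
At step 7: evicted page 3

Answer: 3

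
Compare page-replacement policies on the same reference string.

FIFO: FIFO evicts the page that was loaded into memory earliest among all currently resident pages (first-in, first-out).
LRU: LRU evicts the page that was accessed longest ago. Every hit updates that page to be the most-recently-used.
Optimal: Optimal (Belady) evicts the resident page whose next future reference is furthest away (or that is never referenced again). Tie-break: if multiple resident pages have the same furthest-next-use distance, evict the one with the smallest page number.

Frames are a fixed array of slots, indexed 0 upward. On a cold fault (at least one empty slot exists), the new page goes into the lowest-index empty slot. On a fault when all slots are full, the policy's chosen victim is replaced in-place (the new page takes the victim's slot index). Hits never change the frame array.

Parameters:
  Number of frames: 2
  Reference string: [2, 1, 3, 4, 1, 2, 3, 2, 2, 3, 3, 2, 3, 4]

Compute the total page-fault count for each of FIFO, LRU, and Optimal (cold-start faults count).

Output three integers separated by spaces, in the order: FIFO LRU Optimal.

--- FIFO ---
  step 0: ref 2 -> FAULT, frames=[2,-] (faults so far: 1)
  step 1: ref 1 -> FAULT, frames=[2,1] (faults so far: 2)
  step 2: ref 3 -> FAULT, evict 2, frames=[3,1] (faults so far: 3)
  step 3: ref 4 -> FAULT, evict 1, frames=[3,4] (faults so far: 4)
  step 4: ref 1 -> FAULT, evict 3, frames=[1,4] (faults so far: 5)
  step 5: ref 2 -> FAULT, evict 4, frames=[1,2] (faults so far: 6)
  step 6: ref 3 -> FAULT, evict 1, frames=[3,2] (faults so far: 7)
  step 7: ref 2 -> HIT, frames=[3,2] (faults so far: 7)
  step 8: ref 2 -> HIT, frames=[3,2] (faults so far: 7)
  step 9: ref 3 -> HIT, frames=[3,2] (faults so far: 7)
  step 10: ref 3 -> HIT, frames=[3,2] (faults so far: 7)
  step 11: ref 2 -> HIT, frames=[3,2] (faults so far: 7)
  step 12: ref 3 -> HIT, frames=[3,2] (faults so far: 7)
  step 13: ref 4 -> FAULT, evict 2, frames=[3,4] (faults so far: 8)
  FIFO total faults: 8
--- LRU ---
  step 0: ref 2 -> FAULT, frames=[2,-] (faults so far: 1)
  step 1: ref 1 -> FAULT, frames=[2,1] (faults so far: 2)
  step 2: ref 3 -> FAULT, evict 2, frames=[3,1] (faults so far: 3)
  step 3: ref 4 -> FAULT, evict 1, frames=[3,4] (faults so far: 4)
  step 4: ref 1 -> FAULT, evict 3, frames=[1,4] (faults so far: 5)
  step 5: ref 2 -> FAULT, evict 4, frames=[1,2] (faults so far: 6)
  step 6: ref 3 -> FAULT, evict 1, frames=[3,2] (faults so far: 7)
  step 7: ref 2 -> HIT, frames=[3,2] (faults so far: 7)
  step 8: ref 2 -> HIT, frames=[3,2] (faults so far: 7)
  step 9: ref 3 -> HIT, frames=[3,2] (faults so far: 7)
  step 10: ref 3 -> HIT, frames=[3,2] (faults so far: 7)
  step 11: ref 2 -> HIT, frames=[3,2] (faults so far: 7)
  step 12: ref 3 -> HIT, frames=[3,2] (faults so far: 7)
  step 13: ref 4 -> FAULT, evict 2, frames=[3,4] (faults so far: 8)
  LRU total faults: 8
--- Optimal ---
  step 0: ref 2 -> FAULT, frames=[2,-] (faults so far: 1)
  step 1: ref 1 -> FAULT, frames=[2,1] (faults so far: 2)
  step 2: ref 3 -> FAULT, evict 2, frames=[3,1] (faults so far: 3)
  step 3: ref 4 -> FAULT, evict 3, frames=[4,1] (faults so far: 4)
  step 4: ref 1 -> HIT, frames=[4,1] (faults so far: 4)
  step 5: ref 2 -> FAULT, evict 1, frames=[4,2] (faults so far: 5)
  step 6: ref 3 -> FAULT, evict 4, frames=[3,2] (faults so far: 6)
  step 7: ref 2 -> HIT, frames=[3,2] (faults so far: 6)
  step 8: ref 2 -> HIT, frames=[3,2] (faults so far: 6)
  step 9: ref 3 -> HIT, frames=[3,2] (faults so far: 6)
  step 10: ref 3 -> HIT, frames=[3,2] (faults so far: 6)
  step 11: ref 2 -> HIT, frames=[3,2] (faults so far: 6)
  step 12: ref 3 -> HIT, frames=[3,2] (faults so far: 6)
  step 13: ref 4 -> FAULT, evict 2, frames=[3,4] (faults so far: 7)
  Optimal total faults: 7

Answer: 8 8 7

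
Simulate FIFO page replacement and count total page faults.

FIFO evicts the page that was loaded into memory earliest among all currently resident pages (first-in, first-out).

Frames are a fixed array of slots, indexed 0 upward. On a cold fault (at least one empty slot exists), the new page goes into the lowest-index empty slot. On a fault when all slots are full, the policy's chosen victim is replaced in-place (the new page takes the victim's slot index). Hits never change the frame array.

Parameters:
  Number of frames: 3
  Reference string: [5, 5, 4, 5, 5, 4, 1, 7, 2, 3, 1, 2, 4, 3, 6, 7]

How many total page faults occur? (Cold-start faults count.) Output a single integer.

Step 0: ref 5 → FAULT, frames=[5,-,-]
Step 1: ref 5 → HIT, frames=[5,-,-]
Step 2: ref 4 → FAULT, frames=[5,4,-]
Step 3: ref 5 → HIT, frames=[5,4,-]
Step 4: ref 5 → HIT, frames=[5,4,-]
Step 5: ref 4 → HIT, frames=[5,4,-]
Step 6: ref 1 → FAULT, frames=[5,4,1]
Step 7: ref 7 → FAULT (evict 5), frames=[7,4,1]
Step 8: ref 2 → FAULT (evict 4), frames=[7,2,1]
Step 9: ref 3 → FAULT (evict 1), frames=[7,2,3]
Step 10: ref 1 → FAULT (evict 7), frames=[1,2,3]
Step 11: ref 2 → HIT, frames=[1,2,3]
Step 12: ref 4 → FAULT (evict 2), frames=[1,4,3]
Step 13: ref 3 → HIT, frames=[1,4,3]
Step 14: ref 6 → FAULT (evict 3), frames=[1,4,6]
Step 15: ref 7 → FAULT (evict 1), frames=[7,4,6]
Total faults: 10

Answer: 10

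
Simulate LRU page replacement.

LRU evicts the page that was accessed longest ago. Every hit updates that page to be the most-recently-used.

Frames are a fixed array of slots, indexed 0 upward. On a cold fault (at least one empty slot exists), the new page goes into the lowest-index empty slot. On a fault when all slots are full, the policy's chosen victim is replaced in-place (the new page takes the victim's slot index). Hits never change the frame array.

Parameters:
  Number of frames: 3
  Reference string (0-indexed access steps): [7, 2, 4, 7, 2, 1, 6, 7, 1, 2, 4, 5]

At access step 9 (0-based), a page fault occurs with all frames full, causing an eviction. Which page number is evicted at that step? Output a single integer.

Answer: 6

Derivation:
Step 0: ref 7 -> FAULT, frames=[7,-,-]
Step 1: ref 2 -> FAULT, frames=[7,2,-]
Step 2: ref 4 -> FAULT, frames=[7,2,4]
Step 3: ref 7 -> HIT, frames=[7,2,4]
Step 4: ref 2 -> HIT, frames=[7,2,4]
Step 5: ref 1 -> FAULT, evict 4, frames=[7,2,1]
Step 6: ref 6 -> FAULT, evict 7, frames=[6,2,1]
Step 7: ref 7 -> FAULT, evict 2, frames=[6,7,1]
Step 8: ref 1 -> HIT, frames=[6,7,1]
Step 9: ref 2 -> FAULT, evict 6, frames=[2,7,1]
At step 9: evicted page 6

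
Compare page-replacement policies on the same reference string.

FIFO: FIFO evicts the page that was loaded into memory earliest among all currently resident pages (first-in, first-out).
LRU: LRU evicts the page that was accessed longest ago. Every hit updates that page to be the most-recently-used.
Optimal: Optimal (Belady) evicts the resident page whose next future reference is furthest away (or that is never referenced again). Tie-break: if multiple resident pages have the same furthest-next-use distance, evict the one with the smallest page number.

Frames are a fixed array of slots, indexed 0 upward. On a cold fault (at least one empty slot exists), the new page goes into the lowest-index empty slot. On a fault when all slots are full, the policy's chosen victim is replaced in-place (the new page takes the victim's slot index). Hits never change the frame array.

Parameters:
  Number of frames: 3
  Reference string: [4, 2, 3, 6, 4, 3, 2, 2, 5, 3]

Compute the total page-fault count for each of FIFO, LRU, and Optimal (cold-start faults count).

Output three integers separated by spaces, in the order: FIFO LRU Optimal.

--- FIFO ---
  step 0: ref 4 -> FAULT, frames=[4,-,-] (faults so far: 1)
  step 1: ref 2 -> FAULT, frames=[4,2,-] (faults so far: 2)
  step 2: ref 3 -> FAULT, frames=[4,2,3] (faults so far: 3)
  step 3: ref 6 -> FAULT, evict 4, frames=[6,2,3] (faults so far: 4)
  step 4: ref 4 -> FAULT, evict 2, frames=[6,4,3] (faults so far: 5)
  step 5: ref 3 -> HIT, frames=[6,4,3] (faults so far: 5)
  step 6: ref 2 -> FAULT, evict 3, frames=[6,4,2] (faults so far: 6)
  step 7: ref 2 -> HIT, frames=[6,4,2] (faults so far: 6)
  step 8: ref 5 -> FAULT, evict 6, frames=[5,4,2] (faults so far: 7)
  step 9: ref 3 -> FAULT, evict 4, frames=[5,3,2] (faults so far: 8)
  FIFO total faults: 8
--- LRU ---
  step 0: ref 4 -> FAULT, frames=[4,-,-] (faults so far: 1)
  step 1: ref 2 -> FAULT, frames=[4,2,-] (faults so far: 2)
  step 2: ref 3 -> FAULT, frames=[4,2,3] (faults so far: 3)
  step 3: ref 6 -> FAULT, evict 4, frames=[6,2,3] (faults so far: 4)
  step 4: ref 4 -> FAULT, evict 2, frames=[6,4,3] (faults so far: 5)
  step 5: ref 3 -> HIT, frames=[6,4,3] (faults so far: 5)
  step 6: ref 2 -> FAULT, evict 6, frames=[2,4,3] (faults so far: 6)
  step 7: ref 2 -> HIT, frames=[2,4,3] (faults so far: 6)
  step 8: ref 5 -> FAULT, evict 4, frames=[2,5,3] (faults so far: 7)
  step 9: ref 3 -> HIT, frames=[2,5,3] (faults so far: 7)
  LRU total faults: 7
--- Optimal ---
  step 0: ref 4 -> FAULT, frames=[4,-,-] (faults so far: 1)
  step 1: ref 2 -> FAULT, frames=[4,2,-] (faults so far: 2)
  step 2: ref 3 -> FAULT, frames=[4,2,3] (faults so far: 3)
  step 3: ref 6 -> FAULT, evict 2, frames=[4,6,3] (faults so far: 4)
  step 4: ref 4 -> HIT, frames=[4,6,3] (faults so far: 4)
  step 5: ref 3 -> HIT, frames=[4,6,3] (faults so far: 4)
  step 6: ref 2 -> FAULT, evict 4, frames=[2,6,3] (faults so far: 5)
  step 7: ref 2 -> HIT, frames=[2,6,3] (faults so far: 5)
  step 8: ref 5 -> FAULT, evict 2, frames=[5,6,3] (faults so far: 6)
  step 9: ref 3 -> HIT, frames=[5,6,3] (faults so far: 6)
  Optimal total faults: 6

Answer: 8 7 6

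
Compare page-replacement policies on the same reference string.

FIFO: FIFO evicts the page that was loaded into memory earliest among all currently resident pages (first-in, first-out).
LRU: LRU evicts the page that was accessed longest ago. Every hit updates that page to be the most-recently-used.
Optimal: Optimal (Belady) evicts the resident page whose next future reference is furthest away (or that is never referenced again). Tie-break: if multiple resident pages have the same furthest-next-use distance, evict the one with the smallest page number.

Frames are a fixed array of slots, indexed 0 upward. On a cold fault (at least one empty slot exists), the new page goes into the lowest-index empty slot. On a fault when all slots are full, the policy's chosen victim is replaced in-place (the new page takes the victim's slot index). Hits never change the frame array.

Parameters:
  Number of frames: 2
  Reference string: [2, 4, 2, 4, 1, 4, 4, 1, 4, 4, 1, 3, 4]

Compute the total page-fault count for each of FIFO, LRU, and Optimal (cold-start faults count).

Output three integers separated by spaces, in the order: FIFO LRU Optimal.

--- FIFO ---
  step 0: ref 2 -> FAULT, frames=[2,-] (faults so far: 1)
  step 1: ref 4 -> FAULT, frames=[2,4] (faults so far: 2)
  step 2: ref 2 -> HIT, frames=[2,4] (faults so far: 2)
  step 3: ref 4 -> HIT, frames=[2,4] (faults so far: 2)
  step 4: ref 1 -> FAULT, evict 2, frames=[1,4] (faults so far: 3)
  step 5: ref 4 -> HIT, frames=[1,4] (faults so far: 3)
  step 6: ref 4 -> HIT, frames=[1,4] (faults so far: 3)
  step 7: ref 1 -> HIT, frames=[1,4] (faults so far: 3)
  step 8: ref 4 -> HIT, frames=[1,4] (faults so far: 3)
  step 9: ref 4 -> HIT, frames=[1,4] (faults so far: 3)
  step 10: ref 1 -> HIT, frames=[1,4] (faults so far: 3)
  step 11: ref 3 -> FAULT, evict 4, frames=[1,3] (faults so far: 4)
  step 12: ref 4 -> FAULT, evict 1, frames=[4,3] (faults so far: 5)
  FIFO total faults: 5
--- LRU ---
  step 0: ref 2 -> FAULT, frames=[2,-] (faults so far: 1)
  step 1: ref 4 -> FAULT, frames=[2,4] (faults so far: 2)
  step 2: ref 2 -> HIT, frames=[2,4] (faults so far: 2)
  step 3: ref 4 -> HIT, frames=[2,4] (faults so far: 2)
  step 4: ref 1 -> FAULT, evict 2, frames=[1,4] (faults so far: 3)
  step 5: ref 4 -> HIT, frames=[1,4] (faults so far: 3)
  step 6: ref 4 -> HIT, frames=[1,4] (faults so far: 3)
  step 7: ref 1 -> HIT, frames=[1,4] (faults so far: 3)
  step 8: ref 4 -> HIT, frames=[1,4] (faults so far: 3)
  step 9: ref 4 -> HIT, frames=[1,4] (faults so far: 3)
  step 10: ref 1 -> HIT, frames=[1,4] (faults so far: 3)
  step 11: ref 3 -> FAULT, evict 4, frames=[1,3] (faults so far: 4)
  step 12: ref 4 -> FAULT, evict 1, frames=[4,3] (faults so far: 5)
  LRU total faults: 5
--- Optimal ---
  step 0: ref 2 -> FAULT, frames=[2,-] (faults so far: 1)
  step 1: ref 4 -> FAULT, frames=[2,4] (faults so far: 2)
  step 2: ref 2 -> HIT, frames=[2,4] (faults so far: 2)
  step 3: ref 4 -> HIT, frames=[2,4] (faults so far: 2)
  step 4: ref 1 -> FAULT, evict 2, frames=[1,4] (faults so far: 3)
  step 5: ref 4 -> HIT, frames=[1,4] (faults so far: 3)
  step 6: ref 4 -> HIT, frames=[1,4] (faults so far: 3)
  step 7: ref 1 -> HIT, frames=[1,4] (faults so far: 3)
  step 8: ref 4 -> HIT, frames=[1,4] (faults so far: 3)
  step 9: ref 4 -> HIT, frames=[1,4] (faults so far: 3)
  step 10: ref 1 -> HIT, frames=[1,4] (faults so far: 3)
  step 11: ref 3 -> FAULT, evict 1, frames=[3,4] (faults so far: 4)
  step 12: ref 4 -> HIT, frames=[3,4] (faults so far: 4)
  Optimal total faults: 4

Answer: 5 5 4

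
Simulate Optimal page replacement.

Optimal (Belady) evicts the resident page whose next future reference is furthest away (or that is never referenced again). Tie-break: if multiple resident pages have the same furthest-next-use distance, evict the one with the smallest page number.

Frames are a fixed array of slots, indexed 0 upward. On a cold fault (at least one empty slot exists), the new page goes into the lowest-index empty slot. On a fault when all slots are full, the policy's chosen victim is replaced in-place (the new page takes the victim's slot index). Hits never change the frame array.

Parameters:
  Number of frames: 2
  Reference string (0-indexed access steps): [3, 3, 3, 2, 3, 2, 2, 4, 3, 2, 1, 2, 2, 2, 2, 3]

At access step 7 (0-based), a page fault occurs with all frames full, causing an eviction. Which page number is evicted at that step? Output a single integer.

Step 0: ref 3 -> FAULT, frames=[3,-]
Step 1: ref 3 -> HIT, frames=[3,-]
Step 2: ref 3 -> HIT, frames=[3,-]
Step 3: ref 2 -> FAULT, frames=[3,2]
Step 4: ref 3 -> HIT, frames=[3,2]
Step 5: ref 2 -> HIT, frames=[3,2]
Step 6: ref 2 -> HIT, frames=[3,2]
Step 7: ref 4 -> FAULT, evict 2, frames=[3,4]
At step 7: evicted page 2

Answer: 2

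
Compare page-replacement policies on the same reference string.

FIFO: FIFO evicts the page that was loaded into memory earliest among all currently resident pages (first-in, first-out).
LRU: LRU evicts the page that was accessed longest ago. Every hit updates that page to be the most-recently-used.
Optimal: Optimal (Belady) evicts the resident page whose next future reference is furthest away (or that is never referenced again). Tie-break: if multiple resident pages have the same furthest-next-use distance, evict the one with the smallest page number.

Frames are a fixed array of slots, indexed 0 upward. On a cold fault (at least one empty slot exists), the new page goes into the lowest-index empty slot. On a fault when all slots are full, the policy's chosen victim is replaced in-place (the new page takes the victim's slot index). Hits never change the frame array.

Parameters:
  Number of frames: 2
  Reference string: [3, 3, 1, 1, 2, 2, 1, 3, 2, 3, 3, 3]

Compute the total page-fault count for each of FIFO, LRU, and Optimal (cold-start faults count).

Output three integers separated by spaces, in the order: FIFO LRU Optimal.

Answer: 4 5 4

Derivation:
--- FIFO ---
  step 0: ref 3 -> FAULT, frames=[3,-] (faults so far: 1)
  step 1: ref 3 -> HIT, frames=[3,-] (faults so far: 1)
  step 2: ref 1 -> FAULT, frames=[3,1] (faults so far: 2)
  step 3: ref 1 -> HIT, frames=[3,1] (faults so far: 2)
  step 4: ref 2 -> FAULT, evict 3, frames=[2,1] (faults so far: 3)
  step 5: ref 2 -> HIT, frames=[2,1] (faults so far: 3)
  step 6: ref 1 -> HIT, frames=[2,1] (faults so far: 3)
  step 7: ref 3 -> FAULT, evict 1, frames=[2,3] (faults so far: 4)
  step 8: ref 2 -> HIT, frames=[2,3] (faults so far: 4)
  step 9: ref 3 -> HIT, frames=[2,3] (faults so far: 4)
  step 10: ref 3 -> HIT, frames=[2,3] (faults so far: 4)
  step 11: ref 3 -> HIT, frames=[2,3] (faults so far: 4)
  FIFO total faults: 4
--- LRU ---
  step 0: ref 3 -> FAULT, frames=[3,-] (faults so far: 1)
  step 1: ref 3 -> HIT, frames=[3,-] (faults so far: 1)
  step 2: ref 1 -> FAULT, frames=[3,1] (faults so far: 2)
  step 3: ref 1 -> HIT, frames=[3,1] (faults so far: 2)
  step 4: ref 2 -> FAULT, evict 3, frames=[2,1] (faults so far: 3)
  step 5: ref 2 -> HIT, frames=[2,1] (faults so far: 3)
  step 6: ref 1 -> HIT, frames=[2,1] (faults so far: 3)
  step 7: ref 3 -> FAULT, evict 2, frames=[3,1] (faults so far: 4)
  step 8: ref 2 -> FAULT, evict 1, frames=[3,2] (faults so far: 5)
  step 9: ref 3 -> HIT, frames=[3,2] (faults so far: 5)
  step 10: ref 3 -> HIT, frames=[3,2] (faults so far: 5)
  step 11: ref 3 -> HIT, frames=[3,2] (faults so far: 5)
  LRU total faults: 5
--- Optimal ---
  step 0: ref 3 -> FAULT, frames=[3,-] (faults so far: 1)
  step 1: ref 3 -> HIT, frames=[3,-] (faults so far: 1)
  step 2: ref 1 -> FAULT, frames=[3,1] (faults so far: 2)
  step 3: ref 1 -> HIT, frames=[3,1] (faults so far: 2)
  step 4: ref 2 -> FAULT, evict 3, frames=[2,1] (faults so far: 3)
  step 5: ref 2 -> HIT, frames=[2,1] (faults so far: 3)
  step 6: ref 1 -> HIT, frames=[2,1] (faults so far: 3)
  step 7: ref 3 -> FAULT, evict 1, frames=[2,3] (faults so far: 4)
  step 8: ref 2 -> HIT, frames=[2,3] (faults so far: 4)
  step 9: ref 3 -> HIT, frames=[2,3] (faults so far: 4)
  step 10: ref 3 -> HIT, frames=[2,3] (faults so far: 4)
  step 11: ref 3 -> HIT, frames=[2,3] (faults so far: 4)
  Optimal total faults: 4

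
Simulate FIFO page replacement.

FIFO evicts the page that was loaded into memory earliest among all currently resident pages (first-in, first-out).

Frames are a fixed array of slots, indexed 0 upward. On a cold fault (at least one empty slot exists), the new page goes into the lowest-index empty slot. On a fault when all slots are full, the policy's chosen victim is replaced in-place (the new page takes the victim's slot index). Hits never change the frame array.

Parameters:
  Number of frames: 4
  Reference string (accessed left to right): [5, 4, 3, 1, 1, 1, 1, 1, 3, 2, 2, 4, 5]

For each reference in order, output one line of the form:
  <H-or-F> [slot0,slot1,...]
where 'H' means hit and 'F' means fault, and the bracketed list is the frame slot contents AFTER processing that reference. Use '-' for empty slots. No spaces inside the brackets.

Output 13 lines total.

F [5,-,-,-]
F [5,4,-,-]
F [5,4,3,-]
F [5,4,3,1]
H [5,4,3,1]
H [5,4,3,1]
H [5,4,3,1]
H [5,4,3,1]
H [5,4,3,1]
F [2,4,3,1]
H [2,4,3,1]
H [2,4,3,1]
F [2,5,3,1]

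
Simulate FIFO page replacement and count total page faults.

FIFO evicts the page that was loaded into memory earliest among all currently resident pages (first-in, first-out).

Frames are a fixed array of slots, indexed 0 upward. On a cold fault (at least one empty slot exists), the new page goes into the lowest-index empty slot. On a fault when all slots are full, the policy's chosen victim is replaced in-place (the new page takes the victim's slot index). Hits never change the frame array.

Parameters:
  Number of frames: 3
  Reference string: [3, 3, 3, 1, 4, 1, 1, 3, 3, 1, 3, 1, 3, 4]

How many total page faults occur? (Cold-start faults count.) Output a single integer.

Answer: 3

Derivation:
Step 0: ref 3 → FAULT, frames=[3,-,-]
Step 1: ref 3 → HIT, frames=[3,-,-]
Step 2: ref 3 → HIT, frames=[3,-,-]
Step 3: ref 1 → FAULT, frames=[3,1,-]
Step 4: ref 4 → FAULT, frames=[3,1,4]
Step 5: ref 1 → HIT, frames=[3,1,4]
Step 6: ref 1 → HIT, frames=[3,1,4]
Step 7: ref 3 → HIT, frames=[3,1,4]
Step 8: ref 3 → HIT, frames=[3,1,4]
Step 9: ref 1 → HIT, frames=[3,1,4]
Step 10: ref 3 → HIT, frames=[3,1,4]
Step 11: ref 1 → HIT, frames=[3,1,4]
Step 12: ref 3 → HIT, frames=[3,1,4]
Step 13: ref 4 → HIT, frames=[3,1,4]
Total faults: 3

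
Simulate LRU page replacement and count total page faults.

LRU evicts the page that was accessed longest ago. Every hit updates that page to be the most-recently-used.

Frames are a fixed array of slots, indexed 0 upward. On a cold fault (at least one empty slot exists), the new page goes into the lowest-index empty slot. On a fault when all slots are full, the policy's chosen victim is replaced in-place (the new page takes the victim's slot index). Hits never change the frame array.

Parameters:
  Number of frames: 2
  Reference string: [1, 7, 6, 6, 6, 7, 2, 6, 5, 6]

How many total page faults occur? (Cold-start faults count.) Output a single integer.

Answer: 6

Derivation:
Step 0: ref 1 → FAULT, frames=[1,-]
Step 1: ref 7 → FAULT, frames=[1,7]
Step 2: ref 6 → FAULT (evict 1), frames=[6,7]
Step 3: ref 6 → HIT, frames=[6,7]
Step 4: ref 6 → HIT, frames=[6,7]
Step 5: ref 7 → HIT, frames=[6,7]
Step 6: ref 2 → FAULT (evict 6), frames=[2,7]
Step 7: ref 6 → FAULT (evict 7), frames=[2,6]
Step 8: ref 5 → FAULT (evict 2), frames=[5,6]
Step 9: ref 6 → HIT, frames=[5,6]
Total faults: 6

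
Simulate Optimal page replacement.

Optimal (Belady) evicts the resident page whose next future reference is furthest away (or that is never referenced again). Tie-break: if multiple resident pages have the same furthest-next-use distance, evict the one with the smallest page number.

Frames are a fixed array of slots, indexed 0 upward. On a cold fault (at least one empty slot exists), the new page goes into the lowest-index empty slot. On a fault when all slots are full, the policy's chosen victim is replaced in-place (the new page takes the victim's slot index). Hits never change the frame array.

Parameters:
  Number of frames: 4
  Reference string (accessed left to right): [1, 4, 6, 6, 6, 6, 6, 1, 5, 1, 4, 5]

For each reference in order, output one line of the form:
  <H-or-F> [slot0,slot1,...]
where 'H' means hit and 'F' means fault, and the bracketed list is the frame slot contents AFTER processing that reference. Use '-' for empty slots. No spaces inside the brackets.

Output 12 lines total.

F [1,-,-,-]
F [1,4,-,-]
F [1,4,6,-]
H [1,4,6,-]
H [1,4,6,-]
H [1,4,6,-]
H [1,4,6,-]
H [1,4,6,-]
F [1,4,6,5]
H [1,4,6,5]
H [1,4,6,5]
H [1,4,6,5]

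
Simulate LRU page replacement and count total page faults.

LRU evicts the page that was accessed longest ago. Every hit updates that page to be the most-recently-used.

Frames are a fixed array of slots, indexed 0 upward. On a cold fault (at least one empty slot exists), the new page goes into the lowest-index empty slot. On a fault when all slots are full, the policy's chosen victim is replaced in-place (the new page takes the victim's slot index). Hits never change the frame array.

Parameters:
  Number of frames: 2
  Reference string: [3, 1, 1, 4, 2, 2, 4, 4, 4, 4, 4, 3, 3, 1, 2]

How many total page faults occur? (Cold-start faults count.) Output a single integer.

Answer: 7

Derivation:
Step 0: ref 3 → FAULT, frames=[3,-]
Step 1: ref 1 → FAULT, frames=[3,1]
Step 2: ref 1 → HIT, frames=[3,1]
Step 3: ref 4 → FAULT (evict 3), frames=[4,1]
Step 4: ref 2 → FAULT (evict 1), frames=[4,2]
Step 5: ref 2 → HIT, frames=[4,2]
Step 6: ref 4 → HIT, frames=[4,2]
Step 7: ref 4 → HIT, frames=[4,2]
Step 8: ref 4 → HIT, frames=[4,2]
Step 9: ref 4 → HIT, frames=[4,2]
Step 10: ref 4 → HIT, frames=[4,2]
Step 11: ref 3 → FAULT (evict 2), frames=[4,3]
Step 12: ref 3 → HIT, frames=[4,3]
Step 13: ref 1 → FAULT (evict 4), frames=[1,3]
Step 14: ref 2 → FAULT (evict 3), frames=[1,2]
Total faults: 7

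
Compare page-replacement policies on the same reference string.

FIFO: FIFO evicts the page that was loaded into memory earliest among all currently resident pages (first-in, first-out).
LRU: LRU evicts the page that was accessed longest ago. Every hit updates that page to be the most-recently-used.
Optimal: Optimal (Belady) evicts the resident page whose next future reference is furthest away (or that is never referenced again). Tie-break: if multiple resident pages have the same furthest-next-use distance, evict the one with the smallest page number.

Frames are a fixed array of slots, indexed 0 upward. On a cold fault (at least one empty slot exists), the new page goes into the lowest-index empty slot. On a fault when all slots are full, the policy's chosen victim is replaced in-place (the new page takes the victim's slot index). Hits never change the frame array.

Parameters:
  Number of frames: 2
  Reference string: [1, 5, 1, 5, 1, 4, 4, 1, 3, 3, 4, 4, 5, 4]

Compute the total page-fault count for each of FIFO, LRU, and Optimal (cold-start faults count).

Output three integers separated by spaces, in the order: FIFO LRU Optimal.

--- FIFO ---
  step 0: ref 1 -> FAULT, frames=[1,-] (faults so far: 1)
  step 1: ref 5 -> FAULT, frames=[1,5] (faults so far: 2)
  step 2: ref 1 -> HIT, frames=[1,5] (faults so far: 2)
  step 3: ref 5 -> HIT, frames=[1,5] (faults so far: 2)
  step 4: ref 1 -> HIT, frames=[1,5] (faults so far: 2)
  step 5: ref 4 -> FAULT, evict 1, frames=[4,5] (faults so far: 3)
  step 6: ref 4 -> HIT, frames=[4,5] (faults so far: 3)
  step 7: ref 1 -> FAULT, evict 5, frames=[4,1] (faults so far: 4)
  step 8: ref 3 -> FAULT, evict 4, frames=[3,1] (faults so far: 5)
  step 9: ref 3 -> HIT, frames=[3,1] (faults so far: 5)
  step 10: ref 4 -> FAULT, evict 1, frames=[3,4] (faults so far: 6)
  step 11: ref 4 -> HIT, frames=[3,4] (faults so far: 6)
  step 12: ref 5 -> FAULT, evict 3, frames=[5,4] (faults so far: 7)
  step 13: ref 4 -> HIT, frames=[5,4] (faults so far: 7)
  FIFO total faults: 7
--- LRU ---
  step 0: ref 1 -> FAULT, frames=[1,-] (faults so far: 1)
  step 1: ref 5 -> FAULT, frames=[1,5] (faults so far: 2)
  step 2: ref 1 -> HIT, frames=[1,5] (faults so far: 2)
  step 3: ref 5 -> HIT, frames=[1,5] (faults so far: 2)
  step 4: ref 1 -> HIT, frames=[1,5] (faults so far: 2)
  step 5: ref 4 -> FAULT, evict 5, frames=[1,4] (faults so far: 3)
  step 6: ref 4 -> HIT, frames=[1,4] (faults so far: 3)
  step 7: ref 1 -> HIT, frames=[1,4] (faults so far: 3)
  step 8: ref 3 -> FAULT, evict 4, frames=[1,3] (faults so far: 4)
  step 9: ref 3 -> HIT, frames=[1,3] (faults so far: 4)
  step 10: ref 4 -> FAULT, evict 1, frames=[4,3] (faults so far: 5)
  step 11: ref 4 -> HIT, frames=[4,3] (faults so far: 5)
  step 12: ref 5 -> FAULT, evict 3, frames=[4,5] (faults so far: 6)
  step 13: ref 4 -> HIT, frames=[4,5] (faults so far: 6)
  LRU total faults: 6
--- Optimal ---
  step 0: ref 1 -> FAULT, frames=[1,-] (faults so far: 1)
  step 1: ref 5 -> FAULT, frames=[1,5] (faults so far: 2)
  step 2: ref 1 -> HIT, frames=[1,5] (faults so far: 2)
  step 3: ref 5 -> HIT, frames=[1,5] (faults so far: 2)
  step 4: ref 1 -> HIT, frames=[1,5] (faults so far: 2)
  step 5: ref 4 -> FAULT, evict 5, frames=[1,4] (faults so far: 3)
  step 6: ref 4 -> HIT, frames=[1,4] (faults so far: 3)
  step 7: ref 1 -> HIT, frames=[1,4] (faults so far: 3)
  step 8: ref 3 -> FAULT, evict 1, frames=[3,4] (faults so far: 4)
  step 9: ref 3 -> HIT, frames=[3,4] (faults so far: 4)
  step 10: ref 4 -> HIT, frames=[3,4] (faults so far: 4)
  step 11: ref 4 -> HIT, frames=[3,4] (faults so far: 4)
  step 12: ref 5 -> FAULT, evict 3, frames=[5,4] (faults so far: 5)
  step 13: ref 4 -> HIT, frames=[5,4] (faults so far: 5)
  Optimal total faults: 5

Answer: 7 6 5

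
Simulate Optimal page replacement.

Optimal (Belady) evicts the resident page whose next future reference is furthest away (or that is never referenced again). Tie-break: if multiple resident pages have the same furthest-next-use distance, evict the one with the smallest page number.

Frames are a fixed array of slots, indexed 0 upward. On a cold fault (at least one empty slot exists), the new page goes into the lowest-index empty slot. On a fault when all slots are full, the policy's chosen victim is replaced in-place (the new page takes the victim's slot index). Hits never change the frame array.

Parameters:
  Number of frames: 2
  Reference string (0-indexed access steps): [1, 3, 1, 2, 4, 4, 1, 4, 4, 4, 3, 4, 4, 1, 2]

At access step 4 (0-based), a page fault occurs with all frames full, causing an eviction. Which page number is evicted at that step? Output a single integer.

Answer: 2

Derivation:
Step 0: ref 1 -> FAULT, frames=[1,-]
Step 1: ref 3 -> FAULT, frames=[1,3]
Step 2: ref 1 -> HIT, frames=[1,3]
Step 3: ref 2 -> FAULT, evict 3, frames=[1,2]
Step 4: ref 4 -> FAULT, evict 2, frames=[1,4]
At step 4: evicted page 2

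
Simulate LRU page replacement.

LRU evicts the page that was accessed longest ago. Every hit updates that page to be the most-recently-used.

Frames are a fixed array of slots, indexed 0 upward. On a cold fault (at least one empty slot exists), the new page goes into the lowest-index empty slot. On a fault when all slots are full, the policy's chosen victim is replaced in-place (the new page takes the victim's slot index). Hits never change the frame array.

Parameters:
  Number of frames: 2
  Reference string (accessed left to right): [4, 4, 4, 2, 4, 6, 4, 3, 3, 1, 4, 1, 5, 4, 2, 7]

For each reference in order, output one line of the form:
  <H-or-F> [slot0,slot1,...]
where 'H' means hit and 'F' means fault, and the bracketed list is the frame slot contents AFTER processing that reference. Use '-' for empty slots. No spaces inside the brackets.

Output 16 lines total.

F [4,-]
H [4,-]
H [4,-]
F [4,2]
H [4,2]
F [4,6]
H [4,6]
F [4,3]
H [4,3]
F [1,3]
F [1,4]
H [1,4]
F [1,5]
F [4,5]
F [4,2]
F [7,2]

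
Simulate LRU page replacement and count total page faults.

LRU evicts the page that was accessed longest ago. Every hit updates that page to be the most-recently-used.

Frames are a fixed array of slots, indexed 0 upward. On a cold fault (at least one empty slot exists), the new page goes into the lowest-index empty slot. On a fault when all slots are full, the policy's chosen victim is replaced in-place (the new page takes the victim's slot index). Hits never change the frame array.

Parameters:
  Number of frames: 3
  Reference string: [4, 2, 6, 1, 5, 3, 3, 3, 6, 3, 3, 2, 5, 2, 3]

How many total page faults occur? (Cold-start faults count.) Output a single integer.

Answer: 9

Derivation:
Step 0: ref 4 → FAULT, frames=[4,-,-]
Step 1: ref 2 → FAULT, frames=[4,2,-]
Step 2: ref 6 → FAULT, frames=[4,2,6]
Step 3: ref 1 → FAULT (evict 4), frames=[1,2,6]
Step 4: ref 5 → FAULT (evict 2), frames=[1,5,6]
Step 5: ref 3 → FAULT (evict 6), frames=[1,5,3]
Step 6: ref 3 → HIT, frames=[1,5,3]
Step 7: ref 3 → HIT, frames=[1,5,3]
Step 8: ref 6 → FAULT (evict 1), frames=[6,5,3]
Step 9: ref 3 → HIT, frames=[6,5,3]
Step 10: ref 3 → HIT, frames=[6,5,3]
Step 11: ref 2 → FAULT (evict 5), frames=[6,2,3]
Step 12: ref 5 → FAULT (evict 6), frames=[5,2,3]
Step 13: ref 2 → HIT, frames=[5,2,3]
Step 14: ref 3 → HIT, frames=[5,2,3]
Total faults: 9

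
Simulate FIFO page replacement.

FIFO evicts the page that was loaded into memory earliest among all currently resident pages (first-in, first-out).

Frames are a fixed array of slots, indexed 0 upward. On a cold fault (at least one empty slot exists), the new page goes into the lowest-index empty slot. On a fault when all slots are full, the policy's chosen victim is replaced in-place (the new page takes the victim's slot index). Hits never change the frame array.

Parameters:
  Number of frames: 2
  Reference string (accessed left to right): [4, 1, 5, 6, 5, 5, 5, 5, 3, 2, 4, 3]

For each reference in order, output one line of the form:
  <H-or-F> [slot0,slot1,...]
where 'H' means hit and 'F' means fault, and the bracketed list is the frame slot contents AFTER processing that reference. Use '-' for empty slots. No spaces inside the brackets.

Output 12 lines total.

F [4,-]
F [4,1]
F [5,1]
F [5,6]
H [5,6]
H [5,6]
H [5,6]
H [5,6]
F [3,6]
F [3,2]
F [4,2]
F [4,3]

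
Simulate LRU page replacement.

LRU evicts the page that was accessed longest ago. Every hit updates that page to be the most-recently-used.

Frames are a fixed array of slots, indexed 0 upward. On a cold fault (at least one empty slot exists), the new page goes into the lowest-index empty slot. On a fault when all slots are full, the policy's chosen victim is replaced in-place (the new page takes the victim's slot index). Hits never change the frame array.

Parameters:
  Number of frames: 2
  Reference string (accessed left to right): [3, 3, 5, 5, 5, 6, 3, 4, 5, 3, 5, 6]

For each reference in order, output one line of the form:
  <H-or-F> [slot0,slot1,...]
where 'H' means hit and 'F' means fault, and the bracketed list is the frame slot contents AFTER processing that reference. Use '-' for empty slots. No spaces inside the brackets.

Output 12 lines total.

F [3,-]
H [3,-]
F [3,5]
H [3,5]
H [3,5]
F [6,5]
F [6,3]
F [4,3]
F [4,5]
F [3,5]
H [3,5]
F [6,5]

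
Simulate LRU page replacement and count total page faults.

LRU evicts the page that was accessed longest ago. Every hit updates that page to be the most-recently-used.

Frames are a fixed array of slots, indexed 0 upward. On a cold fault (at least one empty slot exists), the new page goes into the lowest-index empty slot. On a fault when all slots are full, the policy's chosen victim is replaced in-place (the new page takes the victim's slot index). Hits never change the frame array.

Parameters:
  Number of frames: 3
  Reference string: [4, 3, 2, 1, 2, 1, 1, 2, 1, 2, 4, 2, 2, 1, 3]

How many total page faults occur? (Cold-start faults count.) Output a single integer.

Answer: 6

Derivation:
Step 0: ref 4 → FAULT, frames=[4,-,-]
Step 1: ref 3 → FAULT, frames=[4,3,-]
Step 2: ref 2 → FAULT, frames=[4,3,2]
Step 3: ref 1 → FAULT (evict 4), frames=[1,3,2]
Step 4: ref 2 → HIT, frames=[1,3,2]
Step 5: ref 1 → HIT, frames=[1,3,2]
Step 6: ref 1 → HIT, frames=[1,3,2]
Step 7: ref 2 → HIT, frames=[1,3,2]
Step 8: ref 1 → HIT, frames=[1,3,2]
Step 9: ref 2 → HIT, frames=[1,3,2]
Step 10: ref 4 → FAULT (evict 3), frames=[1,4,2]
Step 11: ref 2 → HIT, frames=[1,4,2]
Step 12: ref 2 → HIT, frames=[1,4,2]
Step 13: ref 1 → HIT, frames=[1,4,2]
Step 14: ref 3 → FAULT (evict 4), frames=[1,3,2]
Total faults: 6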